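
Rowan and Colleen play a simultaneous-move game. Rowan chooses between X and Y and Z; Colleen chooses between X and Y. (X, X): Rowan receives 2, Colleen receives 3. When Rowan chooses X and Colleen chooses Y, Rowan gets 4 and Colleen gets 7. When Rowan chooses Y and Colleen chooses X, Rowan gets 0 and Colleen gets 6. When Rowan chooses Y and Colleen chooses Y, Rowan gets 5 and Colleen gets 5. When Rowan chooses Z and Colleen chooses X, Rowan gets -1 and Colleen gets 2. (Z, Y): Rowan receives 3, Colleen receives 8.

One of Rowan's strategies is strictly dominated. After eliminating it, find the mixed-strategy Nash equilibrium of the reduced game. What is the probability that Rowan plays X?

p = 1/5

Rowan's strategy Z is strictly dominated by Y: 0 > -1 and 5 > 3. Eliminate Z.
For Colleen to be willing to mix, Colleen must be indifferent between X and Y, which pins down Rowan's mix.
  Colleen's payoff to X: p·3 + (1−p)·6 = -3p + 6
  Colleen's payoff to Y: p·7 + (1−p)·5 = 2p + 5
  -3p + 6 = 2p + 5  ⇒  -5p = -1  ⇒  p = 1/5.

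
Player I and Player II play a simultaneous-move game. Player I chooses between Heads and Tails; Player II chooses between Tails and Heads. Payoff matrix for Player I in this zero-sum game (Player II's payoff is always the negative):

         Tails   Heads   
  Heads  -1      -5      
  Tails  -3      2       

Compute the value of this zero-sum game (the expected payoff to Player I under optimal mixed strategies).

Set Player I's expected payoff from Heads equal to that from Tails:
  Player I's payoff to Heads: q·(-1) + (1−q)·(-5) = 4q - 5
  Player I's payoff to Tails: q·(-3) + (1−q)·2 = -5q + 2
  4q - 5 = -5q + 2  ⇒  9q = 7  ⇒  q = 7/9.
The value is Player I's expected payoff against this mix (using Heads): (7/9)·(-1) + (2/9)·(-5) = -17/9.

v = -17/9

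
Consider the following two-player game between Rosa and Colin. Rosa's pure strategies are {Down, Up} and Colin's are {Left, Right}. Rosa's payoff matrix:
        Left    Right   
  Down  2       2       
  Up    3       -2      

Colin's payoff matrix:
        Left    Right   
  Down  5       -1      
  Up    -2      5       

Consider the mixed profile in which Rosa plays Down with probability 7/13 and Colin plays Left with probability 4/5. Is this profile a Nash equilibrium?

Yes

Check Colin's indifference given Rosa's mix p = 7/13:
  payoff from Left = 23/13; payoff from Right = 23/13 — equal.
Check Rosa's indifference given Colin's mix q = 4/5:
  payoff from Down = 2; payoff from Up = 2 — equal.
Both players are indifferent, so neither can profitably deviate.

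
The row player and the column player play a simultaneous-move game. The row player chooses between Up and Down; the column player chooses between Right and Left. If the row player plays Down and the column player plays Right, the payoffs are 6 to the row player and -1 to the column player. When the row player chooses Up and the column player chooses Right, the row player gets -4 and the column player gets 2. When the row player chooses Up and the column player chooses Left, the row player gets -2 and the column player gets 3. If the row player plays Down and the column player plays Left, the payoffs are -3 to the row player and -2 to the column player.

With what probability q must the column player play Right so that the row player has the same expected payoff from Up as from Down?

q = 1/11

In a mixed equilibrium the row player is indifferent between Up and Down; this condition fixes q.
  the row player's expected payoff from Up: q·(-4) + (1−q)·(-2) = -2q - 2
  the row player's expected payoff from Down: q·6 + (1−q)·(-3) = 9q - 3
  -2q - 2 = 9q - 3  ⇒  -11q = -1  ⇒  q = 1/11.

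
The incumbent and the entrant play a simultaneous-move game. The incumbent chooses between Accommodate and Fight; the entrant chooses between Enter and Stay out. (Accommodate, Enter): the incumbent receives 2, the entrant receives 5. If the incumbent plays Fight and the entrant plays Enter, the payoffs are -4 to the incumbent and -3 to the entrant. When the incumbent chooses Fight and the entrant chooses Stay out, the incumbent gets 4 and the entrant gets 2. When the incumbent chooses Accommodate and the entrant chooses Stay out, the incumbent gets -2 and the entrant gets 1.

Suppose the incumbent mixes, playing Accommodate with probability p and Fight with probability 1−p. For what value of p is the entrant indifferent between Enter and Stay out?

p = 5/9

The entrant's indifference between Enter and Stay out determines the incumbent's mixing probability p:
  the entrant's payoff to Enter: p·5 + (1−p)·(-3) = 8p - 3
  the entrant's payoff to Stay out: p·1 + (1−p)·2 = -p + 2
  8p - 3 = -p + 2  ⇒  9p = 5  ⇒  p = 5/9.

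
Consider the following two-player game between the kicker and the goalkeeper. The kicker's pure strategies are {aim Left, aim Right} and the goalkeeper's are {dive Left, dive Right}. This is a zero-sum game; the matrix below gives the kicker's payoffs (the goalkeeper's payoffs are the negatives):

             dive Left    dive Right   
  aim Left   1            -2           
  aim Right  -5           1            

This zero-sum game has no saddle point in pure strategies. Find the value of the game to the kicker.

v = -1

For the kicker to be willing to mix, the kicker must be indifferent between aim Left and aim Right, which pins down the goalkeeper's mix.
  the kicker's expected payoff from aim Left: q·1 + (1−q)·(-2) = 3q - 2
  the kicker's expected payoff from aim Right: q·(-5) + (1−q)·1 = -6q + 1
  3q - 2 = -6q + 1  ⇒  9q = 3  ⇒  q = 1/3.
The value is the kicker's expected payoff against this mix (using aim Left): (1/3)·1 + (2/3)·(-2) = -1.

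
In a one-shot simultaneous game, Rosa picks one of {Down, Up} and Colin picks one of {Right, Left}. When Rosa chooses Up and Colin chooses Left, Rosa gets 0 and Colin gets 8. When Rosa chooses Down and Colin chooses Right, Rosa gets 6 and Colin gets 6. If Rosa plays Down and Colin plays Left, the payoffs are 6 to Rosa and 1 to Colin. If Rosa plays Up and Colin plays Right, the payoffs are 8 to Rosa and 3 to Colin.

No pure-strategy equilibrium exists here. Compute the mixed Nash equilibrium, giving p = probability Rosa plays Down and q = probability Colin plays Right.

p = 1/2, q = 3/4

Set Colin's expected payoff from Right equal to that from Left:
  Colin's payoff from Right: p·6 + (1−p)·3 = 3p + 3
  Colin's payoff from Left: p·1 + (1−p)·8 = -7p + 8
  3p + 3 = -7p + 8  ⇒  10p = 5  ⇒  p = 1/2.
Set Rosa's expected payoff from Down equal to that from Up:
  Rosa's expected payoff from Down: q·6 + (1−q)·6 = 6
  Rosa's expected payoff from Up: q·8 + (1−q)·0 = 8q
  6 = 8q  ⇒  -8q = -6  ⇒  q = 3/4.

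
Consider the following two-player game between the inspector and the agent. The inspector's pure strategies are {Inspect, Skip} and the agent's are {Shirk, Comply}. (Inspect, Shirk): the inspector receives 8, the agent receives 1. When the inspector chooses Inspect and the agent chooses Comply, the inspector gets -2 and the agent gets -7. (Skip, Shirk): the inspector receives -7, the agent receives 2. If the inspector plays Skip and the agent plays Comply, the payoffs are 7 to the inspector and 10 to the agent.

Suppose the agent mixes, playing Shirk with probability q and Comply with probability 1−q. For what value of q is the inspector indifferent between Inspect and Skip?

q = 3/8

The agent's mix must leave the inspector indifferent between Inspect and Skip.
  the inspector's payoff from Inspect: q·8 + (1−q)·(-2) = 10q - 2
  the inspector's payoff from Skip: q·(-7) + (1−q)·7 = -14q + 7
  10q - 2 = -14q + 7  ⇒  24q = 9  ⇒  q = 3/8.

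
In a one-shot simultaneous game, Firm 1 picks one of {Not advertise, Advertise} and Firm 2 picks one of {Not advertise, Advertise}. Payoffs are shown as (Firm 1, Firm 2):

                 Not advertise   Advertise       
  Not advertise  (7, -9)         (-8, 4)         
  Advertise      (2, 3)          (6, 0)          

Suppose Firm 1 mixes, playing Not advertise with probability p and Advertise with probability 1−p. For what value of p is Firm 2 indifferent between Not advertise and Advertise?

Firm 1's mix must leave Firm 2 indifferent between Not advertise and Advertise.
  Firm 2's payoff from Not advertise: p·(-9) + (1−p)·3 = -12p + 3
  Firm 2's payoff from Advertise: p·4 + (1−p)·0 = 4p
  -12p + 3 = 4p  ⇒  -16p = -3  ⇒  p = 3/16.

p = 3/16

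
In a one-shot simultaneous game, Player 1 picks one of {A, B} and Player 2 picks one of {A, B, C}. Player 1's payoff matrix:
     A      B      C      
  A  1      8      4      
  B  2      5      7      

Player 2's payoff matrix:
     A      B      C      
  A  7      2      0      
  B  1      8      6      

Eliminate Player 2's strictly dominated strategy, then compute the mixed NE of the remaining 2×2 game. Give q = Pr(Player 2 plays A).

q = 3/4

Player 2's strategy C is strictly dominated by B: 2 > 0 and 8 > 6. Eliminate C.
Player 1's indifference between A and B determines Player 2's mixing probability q:
  Player 1's payoff from A: q·1 + (1−q)·8 = -7q + 8
  Player 1's payoff from B: q·2 + (1−q)·5 = -3q + 5
  -7q + 8 = -3q + 5  ⇒  -4q = -3  ⇒  q = 3/4.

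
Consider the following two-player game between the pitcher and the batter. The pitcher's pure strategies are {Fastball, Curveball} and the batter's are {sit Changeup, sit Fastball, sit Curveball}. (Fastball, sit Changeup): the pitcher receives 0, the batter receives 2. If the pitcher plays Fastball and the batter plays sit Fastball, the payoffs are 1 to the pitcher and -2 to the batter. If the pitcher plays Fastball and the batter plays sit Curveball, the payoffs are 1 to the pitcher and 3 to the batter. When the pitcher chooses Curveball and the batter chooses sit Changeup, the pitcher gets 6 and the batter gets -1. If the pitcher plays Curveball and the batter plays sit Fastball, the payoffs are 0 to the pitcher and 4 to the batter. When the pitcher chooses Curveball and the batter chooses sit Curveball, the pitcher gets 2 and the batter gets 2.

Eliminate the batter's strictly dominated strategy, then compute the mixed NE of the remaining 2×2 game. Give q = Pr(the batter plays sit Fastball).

q = 1/2

The batter's strategy sit Changeup is strictly dominated by sit Curveball: 3 > 2 and 2 > -1. Eliminate sit Changeup.
Set the pitcher's expected payoff from Fastball equal to that from Curveball:
  the pitcher's payoff to Fastball: q·1 + (1−q)·1 = 1
  the pitcher's payoff to Curveball: q·0 + (1−q)·2 = -2q + 2
  1 = -2q + 2  ⇒  2q = 1  ⇒  q = 1/2.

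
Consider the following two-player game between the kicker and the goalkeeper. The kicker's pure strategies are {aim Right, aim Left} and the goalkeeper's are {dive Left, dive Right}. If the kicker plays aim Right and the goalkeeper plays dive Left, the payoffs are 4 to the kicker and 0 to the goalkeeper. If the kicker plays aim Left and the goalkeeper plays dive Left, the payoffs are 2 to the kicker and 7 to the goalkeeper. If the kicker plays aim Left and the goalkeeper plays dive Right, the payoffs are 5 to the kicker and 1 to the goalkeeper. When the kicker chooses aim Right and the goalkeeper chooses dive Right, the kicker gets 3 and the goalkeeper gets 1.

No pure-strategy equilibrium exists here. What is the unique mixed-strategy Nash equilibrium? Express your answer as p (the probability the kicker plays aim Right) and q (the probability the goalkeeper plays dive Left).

Set the goalkeeper's expected payoff from dive Left equal to that from dive Right:
  the goalkeeper's expected payoff from dive Left: p·0 + (1−p)·7 = -7p + 7
  the goalkeeper's expected payoff from dive Right: p·1 + (1−p)·1 = 1
  -7p + 7 = 1  ⇒  -7p = -6  ⇒  p = 6/7.
The goalkeeper's mix must leave the kicker indifferent between aim Right and aim Left.
  the kicker's payoff to aim Right: q·4 + (1−q)·3 = q + 3
  the kicker's payoff to aim Left: q·2 + (1−q)·5 = -3q + 5
  q + 3 = -3q + 5  ⇒  4q = 2  ⇒  q = 1/2.

p = 6/7, q = 1/2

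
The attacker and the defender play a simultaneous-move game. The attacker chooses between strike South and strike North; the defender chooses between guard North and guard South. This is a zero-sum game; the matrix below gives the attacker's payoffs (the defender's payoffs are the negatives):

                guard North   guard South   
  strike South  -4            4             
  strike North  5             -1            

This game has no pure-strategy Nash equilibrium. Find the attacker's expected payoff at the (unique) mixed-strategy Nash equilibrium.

8/7

Set the attacker's expected payoff from strike South equal to that from strike North:
  the attacker's payoff to strike South: q·(-4) + (1−q)·4 = -8q + 4
  the attacker's payoff to strike North: q·5 + (1−q)·(-1) = 6q - 1
  -8q + 4 = 6q - 1  ⇒  -14q = -5  ⇒  q = 5/14.
At equilibrium the attacker is indifferent across rows, so the attacker's payoff equals the payoff from strike South: (5/14)·(-4) + (9/14)·4 = 8/7.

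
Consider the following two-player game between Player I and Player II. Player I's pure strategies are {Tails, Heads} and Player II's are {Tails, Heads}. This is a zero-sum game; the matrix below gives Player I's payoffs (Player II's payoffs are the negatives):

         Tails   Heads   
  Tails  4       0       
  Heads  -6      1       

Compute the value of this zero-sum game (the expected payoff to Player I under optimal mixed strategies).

v = 4/11

Player I's indifference between Tails and Heads determines Player II's mixing probability q:
  Player I's payoff from Tails: q·4 + (1−q)·0 = 4q
  Player I's payoff from Heads: q·(-6) + (1−q)·1 = -7q + 1
  4q = -7q + 1  ⇒  11q = 1  ⇒  q = 1/11.
The value is Player I's expected payoff against this mix (using Tails): (1/11)·4 + (10/11)·0 = 4/11.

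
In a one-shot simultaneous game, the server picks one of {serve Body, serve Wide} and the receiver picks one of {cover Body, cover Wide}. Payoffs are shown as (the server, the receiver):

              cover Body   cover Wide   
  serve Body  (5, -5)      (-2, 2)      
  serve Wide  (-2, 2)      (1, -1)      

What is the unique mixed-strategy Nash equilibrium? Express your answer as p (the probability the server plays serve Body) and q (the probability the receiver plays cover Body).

p = 3/10, q = 3/10

The receiver's indifference between cover Body and cover Wide determines the server's mixing probability p:
  the receiver's payoff to cover Body: p·(-5) + (1−p)·2 = -7p + 2
  the receiver's payoff to cover Wide: p·2 + (1−p)·(-1) = 3p - 1
  -7p + 2 = 3p - 1  ⇒  -10p = -3  ⇒  p = 3/10.
Set the server's expected payoff from serve Body equal to that from serve Wide:
  the server's expected payoff from serve Body: q·5 + (1−q)·(-2) = 7q - 2
  the server's expected payoff from serve Wide: q·(-2) + (1−q)·1 = -3q + 1
  7q - 2 = -3q + 1  ⇒  10q = 3  ⇒  q = 3/10.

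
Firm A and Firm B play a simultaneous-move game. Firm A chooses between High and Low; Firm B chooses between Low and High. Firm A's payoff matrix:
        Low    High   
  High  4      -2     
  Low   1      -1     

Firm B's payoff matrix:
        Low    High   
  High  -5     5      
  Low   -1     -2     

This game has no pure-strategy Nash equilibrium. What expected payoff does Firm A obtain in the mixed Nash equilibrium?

Set Firm A's expected payoff from High equal to that from Low:
  Firm A's payoff from High: q·4 + (1−q)·(-2) = 6q - 2
  Firm A's payoff from Low: q·1 + (1−q)·(-1) = 2q - 1
  6q - 2 = 2q - 1  ⇒  4q = 1  ⇒  q = 1/4.
At equilibrium Firm A is indifferent across rows, so Firm A's payoff equals the payoff from High: (1/4)·4 + (3/4)·(-2) = -1/2.

-1/2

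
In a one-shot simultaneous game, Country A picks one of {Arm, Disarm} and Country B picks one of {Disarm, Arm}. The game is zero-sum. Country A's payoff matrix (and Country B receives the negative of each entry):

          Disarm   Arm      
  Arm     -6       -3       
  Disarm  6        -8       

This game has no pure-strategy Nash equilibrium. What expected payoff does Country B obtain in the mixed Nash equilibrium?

66/17

For Country B to be willing to mix, Country B must be indifferent between Disarm and Arm, which pins down Country A's mix.
  Country B's expected payoff from Disarm: p·6 + (1−p)·(-6) = 12p - 6
  Country B's expected payoff from Arm: p·3 + (1−p)·8 = -5p + 8
  12p - 6 = -5p + 8  ⇒  17p = 14  ⇒  p = 14/17.
At equilibrium Country B is indifferent across columns, so Country B's payoff equals the payoff from Disarm: (14/17)·6 + (3/17)·(-6) = 66/17.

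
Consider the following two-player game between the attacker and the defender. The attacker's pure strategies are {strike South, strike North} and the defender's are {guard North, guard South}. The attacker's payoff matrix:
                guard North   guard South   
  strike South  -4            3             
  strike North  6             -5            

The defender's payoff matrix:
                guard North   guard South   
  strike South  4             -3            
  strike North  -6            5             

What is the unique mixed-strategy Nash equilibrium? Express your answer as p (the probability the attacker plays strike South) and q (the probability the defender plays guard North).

p = 11/18, q = 4/9

The defender's indifference between guard North and guard South determines the attacker's mixing probability p:
  the defender's payoff from guard North: p·4 + (1−p)·(-6) = 10p - 6
  the defender's payoff from guard South: p·(-3) + (1−p)·5 = -8p + 5
  10p - 6 = -8p + 5  ⇒  18p = 11  ⇒  p = 11/18.
The attacker's indifference between strike South and strike North determines the defender's mixing probability q:
  the attacker's payoff to strike South: q·(-4) + (1−q)·3 = -7q + 3
  the attacker's payoff to strike North: q·6 + (1−q)·(-5) = 11q - 5
  -7q + 3 = 11q - 5  ⇒  -18q = -8  ⇒  q = 4/9.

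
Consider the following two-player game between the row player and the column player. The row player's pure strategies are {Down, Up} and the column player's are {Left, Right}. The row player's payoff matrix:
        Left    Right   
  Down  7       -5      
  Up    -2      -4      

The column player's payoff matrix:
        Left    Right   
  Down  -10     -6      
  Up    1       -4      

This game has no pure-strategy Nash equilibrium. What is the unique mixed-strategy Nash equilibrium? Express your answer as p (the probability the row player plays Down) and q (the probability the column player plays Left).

p = 5/9, q = 1/10

In a mixed equilibrium the column player is indifferent between Left and Right; this condition fixes p.
  the column player's payoff to Left: p·(-10) + (1−p)·1 = -11p + 1
  the column player's payoff to Right: p·(-6) + (1−p)·(-4) = -2p - 4
  -11p + 1 = -2p - 4  ⇒  -9p = -5  ⇒  p = 5/9.
In a mixed equilibrium the row player is indifferent between Down and Up; this condition fixes q.
  the row player's payoff to Down: q·7 + (1−q)·(-5) = 12q - 5
  the row player's payoff to Up: q·(-2) + (1−q)·(-4) = 2q - 4
  12q - 5 = 2q - 4  ⇒  10q = 1  ⇒  q = 1/10.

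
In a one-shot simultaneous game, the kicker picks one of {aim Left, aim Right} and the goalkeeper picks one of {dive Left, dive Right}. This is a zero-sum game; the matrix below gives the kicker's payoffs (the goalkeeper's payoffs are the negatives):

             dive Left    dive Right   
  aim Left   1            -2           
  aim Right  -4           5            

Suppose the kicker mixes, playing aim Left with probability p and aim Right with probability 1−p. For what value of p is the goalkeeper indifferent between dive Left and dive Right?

In a mixed equilibrium the goalkeeper is indifferent between dive Left and dive Right; this condition fixes p.
  the goalkeeper's expected payoff from dive Left: p·(-1) + (1−p)·4 = -5p + 4
  the goalkeeper's expected payoff from dive Right: p·2 + (1−p)·(-5) = 7p - 5
  -5p + 4 = 7p - 5  ⇒  -12p = -9  ⇒  p = 3/4.

p = 3/4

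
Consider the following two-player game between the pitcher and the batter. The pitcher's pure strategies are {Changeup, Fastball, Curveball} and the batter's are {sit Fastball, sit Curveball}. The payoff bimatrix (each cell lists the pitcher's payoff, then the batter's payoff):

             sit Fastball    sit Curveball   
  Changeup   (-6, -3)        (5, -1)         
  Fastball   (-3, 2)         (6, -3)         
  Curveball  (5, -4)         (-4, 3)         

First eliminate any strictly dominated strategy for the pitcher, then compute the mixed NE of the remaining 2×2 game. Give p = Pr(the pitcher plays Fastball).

The pitcher's strategy Changeup is strictly dominated by Fastball: -3 > -6 and 6 > 5. Eliminate Changeup.
Set the batter's expected payoff from sit Fastball equal to that from sit Curveball:
  the batter's payoff to sit Fastball: p·2 + (1−p)·(-4) = 6p - 4
  the batter's payoff to sit Curveball: p·(-3) + (1−p)·3 = -6p + 3
  6p - 4 = -6p + 3  ⇒  12p = 7  ⇒  p = 7/12.

p = 7/12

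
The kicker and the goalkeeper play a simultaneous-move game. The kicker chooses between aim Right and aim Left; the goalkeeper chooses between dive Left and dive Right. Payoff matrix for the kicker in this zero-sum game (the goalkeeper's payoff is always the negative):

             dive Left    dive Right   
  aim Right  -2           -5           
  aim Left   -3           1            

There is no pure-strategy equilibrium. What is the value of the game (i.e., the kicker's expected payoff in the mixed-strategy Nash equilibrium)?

The goalkeeper's mix must leave the kicker indifferent between aim Right and aim Left.
  the kicker's payoff to aim Right: q·(-2) + (1−q)·(-5) = 3q - 5
  the kicker's payoff to aim Left: q·(-3) + (1−q)·1 = -4q + 1
  3q - 5 = -4q + 1  ⇒  7q = 6  ⇒  q = 6/7.
The value is the kicker's expected payoff against this mix (using aim Right): (6/7)·(-2) + (1/7)·(-5) = -17/7.

v = -17/7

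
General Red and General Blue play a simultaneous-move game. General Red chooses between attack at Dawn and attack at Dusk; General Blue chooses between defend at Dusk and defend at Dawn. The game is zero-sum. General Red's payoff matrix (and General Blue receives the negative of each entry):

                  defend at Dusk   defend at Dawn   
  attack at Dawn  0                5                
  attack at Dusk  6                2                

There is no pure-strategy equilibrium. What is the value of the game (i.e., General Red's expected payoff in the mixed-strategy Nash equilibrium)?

v = 10/3

General Red's indifference between attack at Dawn and attack at Dusk determines General Blue's mixing probability q:
  General Red's expected payoff from attack at Dawn: q·0 + (1−q)·5 = -5q + 5
  General Red's expected payoff from attack at Dusk: q·6 + (1−q)·2 = 4q + 2
  -5q + 5 = 4q + 2  ⇒  -9q = -3  ⇒  q = 1/3.
The value is General Red's expected payoff against this mix (using attack at Dawn): (1/3)·0 + (2/3)·5 = 10/3.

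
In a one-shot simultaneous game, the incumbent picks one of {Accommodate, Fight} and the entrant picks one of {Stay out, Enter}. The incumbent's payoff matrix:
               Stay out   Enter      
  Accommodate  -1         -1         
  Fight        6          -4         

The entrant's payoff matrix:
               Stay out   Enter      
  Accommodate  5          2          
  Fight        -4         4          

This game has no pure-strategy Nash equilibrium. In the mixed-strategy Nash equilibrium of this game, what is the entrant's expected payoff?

Set the entrant's expected payoff from Stay out equal to that from Enter:
  the entrant's expected payoff from Stay out: p·5 + (1−p)·(-4) = 9p - 4
  the entrant's expected payoff from Enter: p·2 + (1−p)·4 = -2p + 4
  9p - 4 = -2p + 4  ⇒  11p = 8  ⇒  p = 8/11.
At equilibrium the entrant is indifferent across columns, so the entrant's payoff equals the payoff from Stay out: (8/11)·5 + (3/11)·(-4) = 28/11.

28/11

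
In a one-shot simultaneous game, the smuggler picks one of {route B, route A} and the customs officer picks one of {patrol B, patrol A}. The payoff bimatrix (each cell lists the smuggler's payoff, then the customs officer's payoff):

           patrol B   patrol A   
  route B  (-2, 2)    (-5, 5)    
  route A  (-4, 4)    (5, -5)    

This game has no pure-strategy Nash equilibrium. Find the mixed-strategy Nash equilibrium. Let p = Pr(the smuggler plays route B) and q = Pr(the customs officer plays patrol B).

The customs officer's indifference between patrol B and patrol A determines the smuggler's mixing probability p:
  the customs officer's payoff from patrol B: p·2 + (1−p)·4 = -2p + 4
  the customs officer's payoff from patrol A: p·5 + (1−p)·(-5) = 10p - 5
  -2p + 4 = 10p - 5  ⇒  -12p = -9  ⇒  p = 3/4.
In a mixed equilibrium the smuggler is indifferent between route B and route A; this condition fixes q.
  the smuggler's payoff to route B: q·(-2) + (1−q)·(-5) = 3q - 5
  the smuggler's payoff to route A: q·(-4) + (1−q)·5 = -9q + 5
  3q - 5 = -9q + 5  ⇒  12q = 10  ⇒  q = 5/6.

p = 3/4, q = 5/6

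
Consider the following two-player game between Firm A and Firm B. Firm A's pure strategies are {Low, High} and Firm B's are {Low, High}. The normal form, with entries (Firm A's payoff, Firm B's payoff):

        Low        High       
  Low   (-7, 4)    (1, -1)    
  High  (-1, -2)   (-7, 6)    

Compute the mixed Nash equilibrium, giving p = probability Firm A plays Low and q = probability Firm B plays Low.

Firm B's indifference between Low and High determines Firm A's mixing probability p:
  Firm B's payoff to Low: p·4 + (1−p)·(-2) = 6p - 2
  Firm B's payoff to High: p·(-1) + (1−p)·6 = -7p + 6
  6p - 2 = -7p + 6  ⇒  13p = 8  ⇒  p = 8/13.
For Firm A to be willing to mix, Firm A must be indifferent between Low and High, which pins down Firm B's mix.
  Firm A's expected payoff from Low: q·(-7) + (1−q)·1 = -8q + 1
  Firm A's expected payoff from High: q·(-1) + (1−q)·(-7) = 6q - 7
  -8q + 1 = 6q - 7  ⇒  -14q = -8  ⇒  q = 4/7.

p = 8/13, q = 4/7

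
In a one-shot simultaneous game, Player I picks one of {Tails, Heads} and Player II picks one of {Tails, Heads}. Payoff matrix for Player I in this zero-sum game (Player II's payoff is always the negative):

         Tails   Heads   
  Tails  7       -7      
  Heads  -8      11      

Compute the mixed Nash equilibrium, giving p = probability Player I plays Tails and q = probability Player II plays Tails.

p = 19/33, q = 6/11

Player I's mix must leave Player II indifferent between Tails and Heads.
  Player II's payoff to Tails: p·(-7) + (1−p)·8 = -15p + 8
  Player II's payoff to Heads: p·7 + (1−p)·(-11) = 18p - 11
  -15p + 8 = 18p - 11  ⇒  -33p = -19  ⇒  p = 19/33.
In a mixed equilibrium Player I is indifferent between Tails and Heads; this condition fixes q.
  Player I's payoff from Tails: q·7 + (1−q)·(-7) = 14q - 7
  Player I's payoff from Heads: q·(-8) + (1−q)·11 = -19q + 11
  14q - 7 = -19q + 11  ⇒  33q = 18  ⇒  q = 6/11.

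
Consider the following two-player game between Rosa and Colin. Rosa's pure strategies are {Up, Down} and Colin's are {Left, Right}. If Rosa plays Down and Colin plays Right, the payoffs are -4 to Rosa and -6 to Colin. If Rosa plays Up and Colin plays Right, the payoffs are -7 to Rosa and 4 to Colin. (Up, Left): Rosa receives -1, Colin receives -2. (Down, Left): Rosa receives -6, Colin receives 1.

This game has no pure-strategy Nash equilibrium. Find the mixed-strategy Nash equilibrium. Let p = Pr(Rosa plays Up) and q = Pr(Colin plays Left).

p = 7/13, q = 3/8

Set Colin's expected payoff from Left equal to that from Right:
  Colin's expected payoff from Left: p·(-2) + (1−p)·1 = -3p + 1
  Colin's expected payoff from Right: p·4 + (1−p)·(-6) = 10p - 6
  -3p + 1 = 10p - 6  ⇒  -13p = -7  ⇒  p = 7/13.
For Rosa to be willing to mix, Rosa must be indifferent between Up and Down, which pins down Colin's mix.
  Rosa's payoff from Up: q·(-1) + (1−q)·(-7) = 6q - 7
  Rosa's payoff from Down: q·(-6) + (1−q)·(-4) = -2q - 4
  6q - 7 = -2q - 4  ⇒  8q = 3  ⇒  q = 3/8.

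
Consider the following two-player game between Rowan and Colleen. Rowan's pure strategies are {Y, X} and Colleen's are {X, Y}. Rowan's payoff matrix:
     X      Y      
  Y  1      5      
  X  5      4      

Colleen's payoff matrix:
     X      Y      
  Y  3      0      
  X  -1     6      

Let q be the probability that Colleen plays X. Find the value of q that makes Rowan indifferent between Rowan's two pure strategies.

q = 1/5

Set Rowan's expected payoff from Y equal to that from X:
  Rowan's payoff to Y: q·1 + (1−q)·5 = -4q + 5
  Rowan's payoff to X: q·5 + (1−q)·4 = q + 4
  -4q + 5 = q + 4  ⇒  -5q = -1  ⇒  q = 1/5.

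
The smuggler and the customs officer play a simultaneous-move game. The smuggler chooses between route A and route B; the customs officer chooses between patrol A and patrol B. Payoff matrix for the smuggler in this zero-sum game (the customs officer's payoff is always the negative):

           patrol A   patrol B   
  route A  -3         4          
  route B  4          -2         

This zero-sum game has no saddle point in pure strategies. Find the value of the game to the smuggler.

The smuggler's indifference between route A and route B determines the customs officer's mixing probability q:
  the smuggler's expected payoff from route A: q·(-3) + (1−q)·4 = -7q + 4
  the smuggler's expected payoff from route B: q·4 + (1−q)·(-2) = 6q - 2
  -7q + 4 = 6q - 2  ⇒  -13q = -6  ⇒  q = 6/13.
The value is the smuggler's expected payoff against this mix (using route A): (6/13)·(-3) + (7/13)·4 = 10/13.

v = 10/13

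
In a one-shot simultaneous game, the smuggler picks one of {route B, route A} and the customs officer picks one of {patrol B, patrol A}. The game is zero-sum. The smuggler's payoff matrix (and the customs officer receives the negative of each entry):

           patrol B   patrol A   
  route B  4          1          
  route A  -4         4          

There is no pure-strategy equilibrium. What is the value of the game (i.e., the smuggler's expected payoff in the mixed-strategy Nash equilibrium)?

v = 20/11

For the smuggler to be willing to mix, the smuggler must be indifferent between route B and route A, which pins down the customs officer's mix.
  the smuggler's payoff from route B: q·4 + (1−q)·1 = 3q + 1
  the smuggler's payoff from route A: q·(-4) + (1−q)·4 = -8q + 4
  3q + 1 = -8q + 4  ⇒  11q = 3  ⇒  q = 3/11.
The value is the smuggler's expected payoff against this mix (using route B): (3/11)·4 + (8/11)·1 = 20/11.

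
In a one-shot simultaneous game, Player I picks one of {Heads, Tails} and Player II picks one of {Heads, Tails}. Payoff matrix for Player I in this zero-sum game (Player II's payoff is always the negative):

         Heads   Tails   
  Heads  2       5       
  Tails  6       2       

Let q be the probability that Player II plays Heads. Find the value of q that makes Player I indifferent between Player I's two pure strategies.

q = 3/7

Player I's indifference between Heads and Tails determines Player II's mixing probability q:
  Player I's payoff from Heads: q·2 + (1−q)·5 = -3q + 5
  Player I's payoff from Tails: q·6 + (1−q)·2 = 4q + 2
  -3q + 5 = 4q + 2  ⇒  -7q = -3  ⇒  q = 3/7.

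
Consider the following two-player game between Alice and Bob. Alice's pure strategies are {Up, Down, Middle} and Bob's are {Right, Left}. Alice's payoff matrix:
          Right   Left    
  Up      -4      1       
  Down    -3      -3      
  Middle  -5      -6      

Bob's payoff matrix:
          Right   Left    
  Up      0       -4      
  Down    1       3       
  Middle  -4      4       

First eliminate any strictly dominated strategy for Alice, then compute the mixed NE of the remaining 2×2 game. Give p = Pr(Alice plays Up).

Alice's strategy Middle is strictly dominated by Down: -3 > -5 and -3 > -6. Eliminate Middle.
Set Bob's expected payoff from Right equal to that from Left:
  Bob's payoff to Right: p·0 + (1−p)·1 = -p + 1
  Bob's payoff to Left: p·(-4) + (1−p)·3 = -7p + 3
  -p + 1 = -7p + 3  ⇒  6p = 2  ⇒  p = 1/3.

p = 1/3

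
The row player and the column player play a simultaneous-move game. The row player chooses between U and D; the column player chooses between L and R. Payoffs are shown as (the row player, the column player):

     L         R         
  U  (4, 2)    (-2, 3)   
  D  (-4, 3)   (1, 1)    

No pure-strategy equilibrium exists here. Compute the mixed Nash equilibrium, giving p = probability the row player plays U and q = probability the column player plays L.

In a mixed equilibrium the column player is indifferent between L and R; this condition fixes p.
  the column player's expected payoff from L: p·2 + (1−p)·3 = -p + 3
  the column player's expected payoff from R: p·3 + (1−p)·1 = 2p + 1
  -p + 3 = 2p + 1  ⇒  -3p = -2  ⇒  p = 2/3.
The row player's indifference between U and D determines the column player's mixing probability q:
  the row player's payoff from U: q·4 + (1−q)·(-2) = 6q - 2
  the row player's payoff from D: q·(-4) + (1−q)·1 = -5q + 1
  6q - 2 = -5q + 1  ⇒  11q = 3  ⇒  q = 3/11.

p = 2/3, q = 3/11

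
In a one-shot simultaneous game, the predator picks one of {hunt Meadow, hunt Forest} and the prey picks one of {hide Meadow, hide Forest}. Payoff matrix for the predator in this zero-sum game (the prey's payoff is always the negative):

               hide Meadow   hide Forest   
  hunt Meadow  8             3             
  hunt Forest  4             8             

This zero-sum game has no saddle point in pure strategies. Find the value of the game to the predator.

For the predator to be willing to mix, the predator must be indifferent between hunt Meadow and hunt Forest, which pins down the prey's mix.
  the predator's payoff from hunt Meadow: q·8 + (1−q)·3 = 5q + 3
  the predator's payoff from hunt Forest: q·4 + (1−q)·8 = -4q + 8
  5q + 3 = -4q + 8  ⇒  9q = 5  ⇒  q = 5/9.
The value is the predator's expected payoff against this mix (using hunt Meadow): (5/9)·8 + (4/9)·3 = 52/9.

v = 52/9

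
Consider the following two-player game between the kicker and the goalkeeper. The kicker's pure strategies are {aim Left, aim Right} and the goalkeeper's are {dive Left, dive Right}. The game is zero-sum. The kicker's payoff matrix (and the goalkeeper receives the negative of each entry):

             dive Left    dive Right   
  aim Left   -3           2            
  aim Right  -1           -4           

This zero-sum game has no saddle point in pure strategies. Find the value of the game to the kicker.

v = -7/4

The goalkeeper's mix must leave the kicker indifferent between aim Left and aim Right.
  the kicker's payoff from aim Left: q·(-3) + (1−q)·2 = -5q + 2
  the kicker's payoff from aim Right: q·(-1) + (1−q)·(-4) = 3q - 4
  -5q + 2 = 3q - 4  ⇒  -8q = -6  ⇒  q = 3/4.
The value is the kicker's expected payoff against this mix (using aim Left): (3/4)·(-3) + (1/4)·2 = -7/4.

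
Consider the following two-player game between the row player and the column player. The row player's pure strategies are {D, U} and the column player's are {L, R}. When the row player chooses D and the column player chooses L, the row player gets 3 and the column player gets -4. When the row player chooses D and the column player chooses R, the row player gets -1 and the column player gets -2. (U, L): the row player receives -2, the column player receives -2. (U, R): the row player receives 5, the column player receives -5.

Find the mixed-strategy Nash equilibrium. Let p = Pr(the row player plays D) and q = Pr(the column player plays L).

The column player's indifference between L and R determines the row player's mixing probability p:
  the column player's expected payoff from L: p·(-4) + (1−p)·(-2) = -2p - 2
  the column player's expected payoff from R: p·(-2) + (1−p)·(-5) = 3p - 5
  -2p - 2 = 3p - 5  ⇒  -5p = -3  ⇒  p = 3/5.
In a mixed equilibrium the row player is indifferent between D and U; this condition fixes q.
  the row player's expected payoff from D: q·3 + (1−q)·(-1) = 4q - 1
  the row player's expected payoff from U: q·(-2) + (1−q)·5 = -7q + 5
  4q - 1 = -7q + 5  ⇒  11q = 6  ⇒  q = 6/11.

p = 3/5, q = 6/11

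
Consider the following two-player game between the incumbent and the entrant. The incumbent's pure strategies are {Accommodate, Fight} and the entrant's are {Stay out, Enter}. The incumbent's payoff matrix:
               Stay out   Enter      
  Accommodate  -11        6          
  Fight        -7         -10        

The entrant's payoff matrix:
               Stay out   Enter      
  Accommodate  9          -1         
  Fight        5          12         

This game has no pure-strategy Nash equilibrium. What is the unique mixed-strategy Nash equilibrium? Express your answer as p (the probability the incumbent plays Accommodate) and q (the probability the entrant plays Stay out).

p = 7/17, q = 4/5

The incumbent's mix must leave the entrant indifferent between Stay out and Enter.
  the entrant's expected payoff from Stay out: p·9 + (1−p)·5 = 4p + 5
  the entrant's expected payoff from Enter: p·(-1) + (1−p)·12 = -13p + 12
  4p + 5 = -13p + 12  ⇒  17p = 7  ⇒  p = 7/17.
For the incumbent to be willing to mix, the incumbent must be indifferent between Accommodate and Fight, which pins down the entrant's mix.
  the incumbent's expected payoff from Accommodate: q·(-11) + (1−q)·6 = -17q + 6
  the incumbent's expected payoff from Fight: q·(-7) + (1−q)·(-10) = 3q - 10
  -17q + 6 = 3q - 10  ⇒  -20q = -16  ⇒  q = 4/5.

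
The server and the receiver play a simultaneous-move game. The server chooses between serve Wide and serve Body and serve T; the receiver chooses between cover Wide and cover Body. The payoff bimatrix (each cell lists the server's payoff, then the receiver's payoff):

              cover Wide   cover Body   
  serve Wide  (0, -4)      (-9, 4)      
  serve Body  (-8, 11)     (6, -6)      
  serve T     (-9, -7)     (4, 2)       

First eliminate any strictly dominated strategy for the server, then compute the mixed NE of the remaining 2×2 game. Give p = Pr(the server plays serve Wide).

p = 17/25

The server's strategy serve T is strictly dominated by serve Body: -8 > -9 and 6 > 4. Eliminate serve T.
The server's mix must leave the receiver indifferent between cover Wide and cover Body.
  the receiver's expected payoff from cover Wide: p·(-4) + (1−p)·11 = -15p + 11
  the receiver's expected payoff from cover Body: p·4 + (1−p)·(-6) = 10p - 6
  -15p + 11 = 10p - 6  ⇒  -25p = -17  ⇒  p = 17/25.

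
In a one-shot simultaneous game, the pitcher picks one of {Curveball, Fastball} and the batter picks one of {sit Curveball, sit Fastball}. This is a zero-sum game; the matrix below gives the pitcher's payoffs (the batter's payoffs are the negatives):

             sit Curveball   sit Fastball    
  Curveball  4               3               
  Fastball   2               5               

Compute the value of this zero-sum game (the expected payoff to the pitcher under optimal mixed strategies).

In a mixed equilibrium the pitcher is indifferent between Curveball and Fastball; this condition fixes q.
  the pitcher's expected payoff from Curveball: q·4 + (1−q)·3 = q + 3
  the pitcher's expected payoff from Fastball: q·2 + (1−q)·5 = -3q + 5
  q + 3 = -3q + 5  ⇒  4q = 2  ⇒  q = 1/2.
The value is the pitcher's expected payoff against this mix (using Curveball): (1/2)·4 + (1/2)·3 = 7/2.

v = 7/2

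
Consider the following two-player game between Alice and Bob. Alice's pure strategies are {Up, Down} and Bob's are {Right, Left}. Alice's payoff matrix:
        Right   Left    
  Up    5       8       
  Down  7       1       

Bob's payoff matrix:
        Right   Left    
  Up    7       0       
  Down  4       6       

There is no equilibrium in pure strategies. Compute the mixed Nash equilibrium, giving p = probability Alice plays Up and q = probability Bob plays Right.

For Bob to be willing to mix, Bob must be indifferent between Right and Left, which pins down Alice's mix.
  Bob's payoff to Right: p·7 + (1−p)·4 = 3p + 4
  Bob's payoff to Left: p·0 + (1−p)·6 = -6p + 6
  3p + 4 = -6p + 6  ⇒  9p = 2  ⇒  p = 2/9.
For Alice to be willing to mix, Alice must be indifferent between Up and Down, which pins down Bob's mix.
  Alice's expected payoff from Up: q·5 + (1−q)·8 = -3q + 8
  Alice's expected payoff from Down: q·7 + (1−q)·1 = 6q + 1
  -3q + 8 = 6q + 1  ⇒  -9q = -7  ⇒  q = 7/9.

p = 2/9, q = 7/9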